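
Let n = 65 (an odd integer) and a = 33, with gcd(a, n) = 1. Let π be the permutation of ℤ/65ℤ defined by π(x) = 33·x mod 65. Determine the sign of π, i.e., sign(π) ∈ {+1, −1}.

Orbit of 57 under x↦33x: [57, 61, 63, 64, 32, 16, 8]… (length divides ord_65(33)).
Cycle type of π: 12×5 + 4 + 1; total 7 cycles.
With 7 cycles on 65 points, sign = (−1)^{65−7} = +1.

+1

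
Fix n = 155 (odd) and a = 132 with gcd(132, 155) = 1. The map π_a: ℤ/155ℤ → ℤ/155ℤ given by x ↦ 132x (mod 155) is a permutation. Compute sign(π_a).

Orbit of 128 under x↦132x: [128, 1, 132, 64, 78, 66, 32]… (length divides ord_155(132)).
14 cycles of lengths [20, 20, 20, 20, 20, 20, 5, 5, 5, 5, 5, 5, 4, 1].
Σ(ℓ_i−1) = 155−14 = 141; sign = (−1)^141 = -1.
(132|155)_J = -1 (Zolotarev's lemma cross-check).

-1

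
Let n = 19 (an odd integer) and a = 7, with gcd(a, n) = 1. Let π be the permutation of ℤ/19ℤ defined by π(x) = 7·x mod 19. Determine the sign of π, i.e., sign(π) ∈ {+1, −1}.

Orbit of 11 under x↦7x: [11, 1, 7]… (length divides ord_19(7)).
The orbit structure of x ↦ 7x mod 19: 7 orbits of sizes [3, 3, 3, 3, 3, 3, 1].
Σ(ℓ_i−1) = 19−7 = 12; sign = (−1)^12 = +1.
The Jacobi symbol (7|19) = +1 (Zolotarev) agrees.

+1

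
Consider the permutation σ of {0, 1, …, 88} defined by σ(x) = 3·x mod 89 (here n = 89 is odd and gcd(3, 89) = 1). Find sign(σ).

Start at x=66: 66 → 20 → 60 → 2 → 6 → 18 → 54 → … (one orbit).
Cycle type of π: 88 + 1; total 2 cycles.
89 − 2 = 87 transpositions; sign(π) = (−1)^87 = -1.
Via Zolotarev, sign(π_{3}) = (3|89) = -1.

-1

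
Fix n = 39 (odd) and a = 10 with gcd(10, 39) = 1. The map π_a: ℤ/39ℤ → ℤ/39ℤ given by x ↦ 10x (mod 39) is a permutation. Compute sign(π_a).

Orbit of 1 under x↦10x: [1, 10, 22, 25, 16, 4]… (length divides ord_39(10)).
Cycle type of π: 6×6 + 1×3; total 9 cycles.
Σ(ℓ_i−1) = 39−9 = 30; sign = (−1)^30 = +1.
Zolotarev: (10|39) = +1, matching the cycle-count sign.

+1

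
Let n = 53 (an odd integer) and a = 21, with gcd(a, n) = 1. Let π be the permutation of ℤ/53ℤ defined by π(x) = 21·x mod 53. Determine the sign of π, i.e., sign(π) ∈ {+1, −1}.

-1

Trace 2: π^k(2) = [2, 42, 34, 25, 48, 1, 21] for k=0..6.
2 cycles of lengths [52, 1].
53 − 2 = 51 transpositions; sign(π) = (−1)^51 = -1.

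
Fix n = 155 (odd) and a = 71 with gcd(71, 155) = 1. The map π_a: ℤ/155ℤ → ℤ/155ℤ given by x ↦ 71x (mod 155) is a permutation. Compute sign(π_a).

+1

Orbit of 51 under x↦71x: [51, 56, 101, 41, 121, 66, 36]… (length divides ord_155(71)).
The orbit structure of x ↦ 71x mod 155: 15 orbits of sizes [15, 15, 15, 15, 15, 15, 15, 15, 15, 15, 1, 1, 1, 1, 1].
15 cycles on 155: each ℓ→(−1)^(ℓ−1), product (−1)^140 = +1.
Via Zolotarev, sign(π_{71}) = (71|155) = +1.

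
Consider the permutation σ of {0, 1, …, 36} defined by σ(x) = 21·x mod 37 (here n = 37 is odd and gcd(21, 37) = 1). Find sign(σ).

Start at x=33: 33 → 27 → 12 → 30 → 1 → 21 → 34 → … (one orbit).
Cycle type of π: 18×2 + 1; total 3 cycles.
With 3 cycles on 37 points, sign = (−1)^{37−3} = +1.

+1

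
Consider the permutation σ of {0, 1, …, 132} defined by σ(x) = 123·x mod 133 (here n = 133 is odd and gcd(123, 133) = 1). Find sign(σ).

+1

Start at x=100: 100 → 64 → 25 → 16 → 106 → 4 → 93 → … (one orbit).
The orbit structure of x ↦ 123x mod 133: 17 orbits of sizes [9, 9, 9, 9, 9, 9, 9, 9, 9, 9, 9, 9, 9, 9, 3, 3, 1].
sign(π) = (−1)^{n − #cycles} = (−1)^{133−17} = (−1)^116 = +1.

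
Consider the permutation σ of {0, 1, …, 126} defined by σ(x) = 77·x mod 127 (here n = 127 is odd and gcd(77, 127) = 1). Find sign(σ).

Start at x=47: 47 → 63 → 25 → 20 → 16 → 89 → 122 → … (one orbit).
The orbit structure of x ↦ 77x mod 127: 4 orbits of sizes [42, 42, 42, 1].
Σ(ℓ_i−1) = 127−4 = 123; sign = (−1)^123 = -1.
Zolotarev: (77|127) = -1, matching the cycle-count sign.

-1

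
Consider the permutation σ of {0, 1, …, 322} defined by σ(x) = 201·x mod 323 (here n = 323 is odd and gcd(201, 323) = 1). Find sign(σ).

-1

Trace 7: π^k(7) = [7, 115, 182, 83, 210, 220, 292] for k=0..6.
Cycle lengths of π_201 on ℤ/323ℤ: [48, 48, 48, 48, 48, 48, 16, 3, 3, 3, 3, 3, 3, 1]; 14 cycles in total.
Σ(ℓ_i−1) = 323−14 = 309; sign = (−1)^309 = -1.
Via Zolotarev, sign(π_{201}) = (201|323) = -1.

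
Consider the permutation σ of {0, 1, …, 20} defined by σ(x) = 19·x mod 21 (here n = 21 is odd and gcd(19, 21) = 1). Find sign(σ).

-1

Start at x=19: 19 → 4 → 13 → 16 → 10 → 1 → 19 (one orbit).
Cycle lengths of π_19 on ℤ/21ℤ: [6, 6, 6, 1, 1, 1]; 6 cycles in total.
With 6 cycles on 21 points, sign = (−1)^{21−6} = -1.
(19|21)_J = -1 (Zolotarev's lemma cross-check).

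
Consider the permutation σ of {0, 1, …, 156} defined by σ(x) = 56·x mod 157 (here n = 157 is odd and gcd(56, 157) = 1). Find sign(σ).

+1

Start at x=39: 39 → 143 → 1 → 56 → 153 → 90 → 16 → … (one orbit).
Decompose π into cycles: lengths [26, 26, 26, 26, 26, 26, 1] (7 cycles, including the fixed point 0).
With 7 cycles on 157 points, sign = (−1)^{157−7} = +1.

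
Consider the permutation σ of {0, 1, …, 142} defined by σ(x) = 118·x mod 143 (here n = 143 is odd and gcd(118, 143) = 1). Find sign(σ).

Trace 118: π^k(118) = [118, 53, 105, 92, 131, 14, 79] for k=0..6.
Cycle type of π: 10×13 + 1×13; total 26 cycles.
143 − 26 = 117 transpositions; sign(π) = (−1)^117 = -1.

-1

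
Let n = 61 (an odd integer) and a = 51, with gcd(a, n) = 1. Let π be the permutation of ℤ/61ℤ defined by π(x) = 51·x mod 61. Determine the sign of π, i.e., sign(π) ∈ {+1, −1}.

Trace 22: π^k(22) = [22, 24, 4, 21, 34, 26, 45] for k=0..6.
Decompose π into cycles: lengths [60, 1] (2 cycles, including the fixed point 0).
Σ(ℓ_i−1) = 61−2 = 59; sign = (−1)^59 = -1.

-1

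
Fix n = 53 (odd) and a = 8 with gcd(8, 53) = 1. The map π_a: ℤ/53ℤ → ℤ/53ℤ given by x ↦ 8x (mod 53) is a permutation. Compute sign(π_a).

-1

Start at x=10: 10 → 27 → 4 → 32 → 44 → 34 → 7 → … (one orbit).
π_8 has 2 disjoint cycles with lengths [52, 1] on {0,…,52}.
n − c = 53 − 2 = 51; sign = (−1)^51 = -1.
Check: (8/53) = -1 by Zolotarev.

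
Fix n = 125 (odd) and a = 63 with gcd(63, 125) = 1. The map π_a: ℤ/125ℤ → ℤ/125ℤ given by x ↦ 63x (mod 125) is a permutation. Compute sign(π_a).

Start at x=76: 76 → 38 → 19 → 72 → 36 → 18 → 9 → … (one orbit).
4 cycles of lengths [100, 20, 4, 1].
n − c = 125 − 4 = 121; sign = (−1)^121 = -1.
Zolotarev: (63|125) = -1, matching the cycle-count sign.

-1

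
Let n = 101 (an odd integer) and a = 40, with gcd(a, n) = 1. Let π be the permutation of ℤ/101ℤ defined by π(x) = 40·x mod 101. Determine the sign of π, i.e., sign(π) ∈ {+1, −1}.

-1

Orbit of 39 under x↦40x: [39, 45, 83, 88, 86, 6, 38]… (length divides ord_101(40)).
2 cycles of lengths [100, 1].
With 2 cycles on 101 points, sign = (−1)^{101−2} = -1.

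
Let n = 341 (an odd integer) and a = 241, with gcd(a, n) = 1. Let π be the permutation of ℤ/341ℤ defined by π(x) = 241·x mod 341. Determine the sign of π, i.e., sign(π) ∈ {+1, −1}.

Orbit of 221 under x↦241x: [221, 65, 320, 54, 56, 197, 78]… (length divides ord_341(241)).
Cycle type of π: 30×11 + 2×5 + 1; total 17 cycles.
Σ(ℓ_i−1) = 341−17 = 324; sign = (−1)^324 = +1.

+1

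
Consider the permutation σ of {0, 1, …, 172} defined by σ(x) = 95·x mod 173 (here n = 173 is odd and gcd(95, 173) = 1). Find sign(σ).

Trace 96: π^k(96) = [96, 124, 16, 136, 118, 138, 135] for k=0..6.
Cycle type of π: 43×4 + 1; total 5 cycles.
n − c = 173 − 5 = 168; sign = (−1)^168 = +1.
The Jacobi symbol (95|173) = +1 (Zolotarev) agrees.

+1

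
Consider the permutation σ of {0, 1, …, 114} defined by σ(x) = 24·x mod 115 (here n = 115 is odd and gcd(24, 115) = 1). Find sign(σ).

Orbit of 24 under x↦24x: [24, 1]… (length divides ord_115(24)).
69 cycles of lengths [2, 2, 2, 2, 2, 2, 2, 2, 2, 2, 2, 2, 2, 2, 2, 2, 2, 2, 2, 2, 2, 2, 2, 2, 2, 2, 2, 2, 2, 2, 2, 2, 2, 2, 2, 2, 2, 2, 2, 2, 2, 2, 2, 2, 2, 2, 1, 1, 1, 1, 1, 1, 1, 1, 1, 1, 1, 1, 1, 1, 1, 1, 1, 1, 1, 1, 1, 1, 1].
Σ(ℓ_i−1) = 115−69 = 46; sign = (−1)^46 = +1.
Zolotarev: (24|115) = +1, matching the cycle-count sign.

+1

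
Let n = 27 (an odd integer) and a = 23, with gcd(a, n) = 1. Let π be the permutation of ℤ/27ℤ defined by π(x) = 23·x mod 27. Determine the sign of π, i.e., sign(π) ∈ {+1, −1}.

-1

Trace 5: π^k(5) = [5, 7, 26, 4, 11, 10, 14] for k=0..6.
Cycle type of π: 18 + 6 + 2 + 1; total 4 cycles.
27 − 4 = 23 transpositions; sign(π) = (−1)^23 = -1.
Via Zolotarev, sign(π_{23}) = (23|27) = -1.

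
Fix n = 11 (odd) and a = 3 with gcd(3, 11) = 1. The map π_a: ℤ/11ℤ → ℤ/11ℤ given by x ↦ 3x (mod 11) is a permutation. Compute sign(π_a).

+1

Start at x=3: 3 → 9 → 5 → 4 → 1 → 3 (one orbit).
Decompose π into cycles: lengths [5, 5, 1] (3 cycles, including the fixed point 0).
With 3 cycles on 11 points, sign = (−1)^{11−3} = +1.
Zolotarev: (3|11) = +1, matching the cycle-count sign.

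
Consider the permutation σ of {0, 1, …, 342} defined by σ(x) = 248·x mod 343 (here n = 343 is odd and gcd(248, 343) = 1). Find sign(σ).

Start at x=190: 190 → 129 → 93 → 83 → 4 → 306 → 85 → … (one orbit).
4 cycles of lengths [294, 42, 6, 1].
With 4 cycles on 343 points, sign = (−1)^{343−4} = -1.
Check: (248/343) = -1 by Zolotarev.

-1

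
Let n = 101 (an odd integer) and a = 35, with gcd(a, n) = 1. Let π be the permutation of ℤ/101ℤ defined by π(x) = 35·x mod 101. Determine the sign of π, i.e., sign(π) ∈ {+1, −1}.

-1

Trace 35: π^k(35) = [35, 13, 51, 68, 57, 76, 34] for k=0..6.
2 cycles of lengths [100, 1].
n − c = 101 − 2 = 99; sign = (−1)^99 = -1.
Zolotarev: (35|101) = -1, matching the cycle-count sign.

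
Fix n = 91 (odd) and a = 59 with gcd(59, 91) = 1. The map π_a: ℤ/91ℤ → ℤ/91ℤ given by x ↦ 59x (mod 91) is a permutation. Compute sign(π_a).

Orbit of 54 under x↦59x: [54, 1, 59, 23, 83, 74, 89]… (length divides ord_91(59)).
Cycle lengths of π_59 on ℤ/91ℤ: [12, 12, 12, 12, 12, 12, 12, 6, 1]; 9 cycles in total.
91 − 9 = 82 transpositions; sign(π) = (−1)^82 = +1.
(59|91)_J = +1 (Zolotarev's lemma cross-check).

+1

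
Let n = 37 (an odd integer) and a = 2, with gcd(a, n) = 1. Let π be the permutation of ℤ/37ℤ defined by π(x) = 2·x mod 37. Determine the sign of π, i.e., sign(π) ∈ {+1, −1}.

Start at x=4: 4 → 8 → 16 → 32 → 27 → 17 → 34 → … (one orbit).
The orbit structure of x ↦ 2x mod 37: 2 orbits of sizes [36, 1].
Σ(ℓ_i−1) = 37−2 = 35; sign = (−1)^35 = -1.
The Jacobi symbol (2|37) = -1 (Zolotarev) agrees.

-1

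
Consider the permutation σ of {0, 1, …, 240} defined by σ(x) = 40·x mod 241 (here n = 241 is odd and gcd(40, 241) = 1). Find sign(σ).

+1

Orbit of 177 under x↦40x: [177, 91, 25, 36, 235, 1, 40]… (length divides ord_241(40)).
Decompose π into cycles: lengths [20, 20, 20, 20, 20, 20, 20, 20, 20, 20, 20, 20, 1] (13 cycles, including the fixed point 0).
Σ(ℓ_i−1) = 241−13 = 228; sign = (−1)^228 = +1.
Zolotarev: (40|241) = +1, matching the cycle-count sign.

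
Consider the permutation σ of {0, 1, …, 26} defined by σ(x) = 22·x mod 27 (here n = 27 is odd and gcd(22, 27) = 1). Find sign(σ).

Orbit of 7 under x↦22x: [7, 19, 13, 16, 1, 22, 25]… (length divides ord_27(22)).
Decompose π into cycles: lengths [9, 9, 3, 3, 1, 1, 1] (7 cycles, including the fixed point 0).
27 − 7 = 20 transpositions; sign(π) = (−1)^20 = +1.
(22|27)_J = +1 (Zolotarev's lemma cross-check).

+1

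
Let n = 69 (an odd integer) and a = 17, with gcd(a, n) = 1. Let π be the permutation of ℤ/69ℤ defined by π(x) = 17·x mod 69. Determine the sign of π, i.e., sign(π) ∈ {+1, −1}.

+1

Orbit of 16 under x↦17x: [16, 65, 1, 17, 13, 14, 31]… (length divides ord_69(17)).
Cycle type of π: 22×3 + 2 + 1; total 5 cycles.
n − c = 69 − 5 = 64; sign = (−1)^64 = +1.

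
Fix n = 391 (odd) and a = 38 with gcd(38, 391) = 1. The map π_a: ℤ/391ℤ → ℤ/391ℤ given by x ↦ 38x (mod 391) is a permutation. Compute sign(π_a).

-1

Orbit of 251 under x↦38x: [251, 154, 378, 288, 387, 239, 89]… (length divides ord_391(38)).
The orbit structure of x ↦ 38x mod 391: 14 orbits of sizes [44, 44, 44, 44, 44, 44, 44, 44, 22, 4, 4, 4, 4, 1].
With 14 cycles on 391 points, sign = (−1)^{391−14} = -1.
Check: (38/391) = -1 by Zolotarev.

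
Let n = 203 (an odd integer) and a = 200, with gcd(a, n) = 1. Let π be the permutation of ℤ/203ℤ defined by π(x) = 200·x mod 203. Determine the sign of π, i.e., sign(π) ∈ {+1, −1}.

-1

Orbit of 165 under x↦200x: [165, 114, 64, 11, 170, 99, 109]… (length divides ord_203(200)).
6 cycles of lengths [84, 84, 28, 3, 3, 1].
6 cycles on 203: each ℓ→(−1)^(ℓ−1), product (−1)^197 = -1.
The Jacobi symbol (200|203) = -1 (Zolotarev) agrees.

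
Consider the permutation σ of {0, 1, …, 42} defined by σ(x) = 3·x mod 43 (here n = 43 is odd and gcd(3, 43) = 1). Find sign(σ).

Orbit of 20 under x↦3x: [20, 17, 8, 24, 29, 1, 3]… (length divides ord_43(3)).
2 cycles of lengths [42, 1].
With 2 cycles on 43 points, sign = (−1)^{43−2} = -1.
Zolotarev: (3|43) = -1, matching the cycle-count sign.

-1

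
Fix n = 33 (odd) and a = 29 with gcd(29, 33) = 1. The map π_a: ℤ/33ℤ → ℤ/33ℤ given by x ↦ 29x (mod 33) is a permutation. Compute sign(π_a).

Trace 8: π^k(8) = [8, 1, 29, 16, 2, 25, 32] for k=0..6.
The orbit structure of x ↦ 29x mod 33: 5 orbits of sizes [10, 10, 10, 2, 1].
n − c = 33 − 5 = 28; sign = (−1)^28 = +1.
Check: (29/33) = +1 by Zolotarev.

+1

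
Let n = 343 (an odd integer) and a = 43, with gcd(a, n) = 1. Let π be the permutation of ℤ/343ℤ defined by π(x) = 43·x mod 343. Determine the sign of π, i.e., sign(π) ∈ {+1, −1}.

Trace 281: π^k(281) = [281, 78, 267, 162, 106, 99, 141] for k=0..6.
Decompose π into cycles: lengths [49, 49, 49, 49, 49, 49, 7, 7, 7, 7, 7, 7, 1, 1, 1, 1, 1, 1, 1] (19 cycles, including the fixed point 0).
With 19 cycles on 343 points, sign = (−1)^{343−19} = +1.
Zolotarev: (43|343) = +1, matching the cycle-count sign.

+1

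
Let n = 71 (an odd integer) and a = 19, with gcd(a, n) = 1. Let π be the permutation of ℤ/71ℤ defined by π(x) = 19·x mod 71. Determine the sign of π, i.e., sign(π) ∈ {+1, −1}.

Start at x=20: 20 → 25 → 49 → 8 → 10 → 48 → 60 → … (one orbit).
π_19 has 3 disjoint cycles with lengths [35, 35, 1] on {0,…,70}.
3 cycles on 71: each ℓ→(−1)^(ℓ−1), product (−1)^68 = +1.
Zolotarev: (19|71) = +1, matching the cycle-count sign.

+1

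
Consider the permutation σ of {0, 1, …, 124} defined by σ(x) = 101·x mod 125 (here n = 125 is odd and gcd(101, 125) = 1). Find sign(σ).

Orbit of 1 under x↦101x: [1, 101, 76, 51, 26]… (length divides ord_125(101)).
45 cycles of lengths [5, 5, 5, 5, 5, 5, 5, 5, 5, 5, 5, 5, 5, 5, 5, 5, 5, 5, 5, 5, 1, 1, 1, 1, 1, 1, 1, 1, 1, 1, 1, 1, 1, 1, 1, 1, 1, 1, 1, 1, 1, 1, 1, 1, 1].
n − c = 125 − 45 = 80; sign = (−1)^80 = +1.

+1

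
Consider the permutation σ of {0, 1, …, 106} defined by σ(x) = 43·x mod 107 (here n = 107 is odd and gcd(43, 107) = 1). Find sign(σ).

-1

Trace 41: π^k(41) = [41, 51, 53, 32, 92, 104, 85] for k=0..6.
2 cycles of lengths [106, 1].
n − c = 107 − 2 = 105; sign = (−1)^105 = -1.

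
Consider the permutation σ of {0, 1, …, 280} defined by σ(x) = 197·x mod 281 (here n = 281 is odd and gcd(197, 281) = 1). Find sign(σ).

Trace 154: π^k(154) = [154, 271, 278, 252, 188, 225, 208] for k=0..6.
Decompose π into cycles: lengths [280, 1] (2 cycles, including the fixed point 0).
2 cycles on 281: each ℓ→(−1)^(ℓ−1), product (−1)^279 = -1.

-1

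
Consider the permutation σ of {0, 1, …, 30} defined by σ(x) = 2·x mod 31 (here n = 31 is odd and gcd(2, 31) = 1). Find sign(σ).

Trace 2: π^k(2) = [2, 4, 8, 16, 1] for k=0..4.
7 cycles of lengths [5, 5, 5, 5, 5, 5, 1].
sign(π) = (−1)^{n − #cycles} = (−1)^{31−7} = (−1)^24 = +1.

+1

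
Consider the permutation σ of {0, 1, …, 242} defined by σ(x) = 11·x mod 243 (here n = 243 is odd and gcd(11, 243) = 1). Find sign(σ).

-1

Trace 227: π^k(227) = [227, 67, 8, 88, 239, 199, 2] for k=0..6.
6 cycles of lengths [162, 54, 18, 6, 2, 1].
Σ(ℓ_i−1) = 243−6 = 237; sign = (−1)^237 = -1.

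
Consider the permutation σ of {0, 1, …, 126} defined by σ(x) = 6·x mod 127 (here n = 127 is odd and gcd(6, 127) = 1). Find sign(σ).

-1

Start at x=111: 111 → 31 → 59 → 100 → 92 → 44 → 10 → … (one orbit).
Cycle lengths of π_6 on ℤ/127ℤ: [126, 1]; 2 cycles in total.
sign(π) = (−1)^{n − #cycles} = (−1)^{127−2} = (−1)^125 = -1.
Via Zolotarev, sign(π_{6}) = (6|127) = -1.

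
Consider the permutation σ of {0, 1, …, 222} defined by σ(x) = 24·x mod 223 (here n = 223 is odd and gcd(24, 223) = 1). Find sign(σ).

Start at x=12: 12 → 65 → 222 → 199 → 93 → 2 → 48 → … (one orbit).
π_24 has 2 disjoint cycles with lengths [222, 1] on {0,…,222}.
Σ(ℓ_i−1) = 223−2 = 221; sign = (−1)^221 = -1.
The Jacobi symbol (24|223) = -1 (Zolotarev) agrees.

-1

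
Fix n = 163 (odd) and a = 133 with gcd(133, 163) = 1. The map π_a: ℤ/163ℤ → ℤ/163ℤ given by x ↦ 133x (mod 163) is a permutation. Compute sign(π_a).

+1

Start at x=38: 38 → 1 → 133 → 85 → 58 → 53 → 40 → … (one orbit).
π_133 has 19 disjoint cycles with lengths [9, 9, 9, 9, 9, 9, 9, 9, 9, 9, 9, 9, 9, 9, 9, 9, 9, 9, 1] on {0,…,162}.
163 − 19 = 144 transpositions; sign(π) = (−1)^144 = +1.
Via Zolotarev, sign(π_{133}) = (133|163) = +1.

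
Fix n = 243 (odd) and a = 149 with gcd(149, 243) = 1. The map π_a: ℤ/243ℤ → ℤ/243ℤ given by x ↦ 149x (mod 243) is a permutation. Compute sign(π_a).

Orbit of 115 under x↦149x: [115, 125, 157, 65, 208, 131, 79]… (length divides ord_243(149)).
The orbit structure of x ↦ 149x mod 243: 6 orbits of sizes [162, 54, 18, 6, 2, 1].
6 cycles on 243: each ℓ→(−1)^(ℓ−1), product (−1)^237 = -1.
Via Zolotarev, sign(π_{149}) = (149|243) = -1.

-1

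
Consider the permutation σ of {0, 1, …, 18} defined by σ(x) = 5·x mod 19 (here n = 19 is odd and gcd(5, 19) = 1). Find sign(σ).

+1

Orbit of 17 under x↦5x: [17, 9, 7, 16, 4, 1, 5]… (length divides ord_19(5)).
Cycle type of π: 9×2 + 1; total 3 cycles.
Σ(ℓ_i−1) = 19−3 = 16; sign = (−1)^16 = +1.
Zolotarev: (5|19) = +1, matching the cycle-count sign.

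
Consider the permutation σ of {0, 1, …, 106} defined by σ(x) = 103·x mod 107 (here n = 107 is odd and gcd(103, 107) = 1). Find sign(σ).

Trace 29: π^k(29) = [29, 98, 36, 70, 41, 50, 14] for k=0..6.
Decompose π into cycles: lengths [106, 1] (2 cycles, including the fixed point 0).
2 cycles on 107: each ℓ→(−1)^(ℓ−1), product (−1)^105 = -1.
Via Zolotarev, sign(π_{103}) = (103|107) = -1.

-1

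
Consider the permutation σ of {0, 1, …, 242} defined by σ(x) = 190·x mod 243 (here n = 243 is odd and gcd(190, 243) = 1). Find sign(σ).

+1

Orbit of 82 under x↦190x: [82, 28, 217, 163, 109, 55, 1]… (length divides ord_243(190)).
π_190 has 63 disjoint cycles with lengths [9, 9, 9, 9, 9, 9, 9, 9, 9, 9, 9, 9, 9, 9, 9, 9, 9, 9, 3, 3, 3, 3, 3, 3, 3, 3, 3, 3, 3, 3, 3, 3, 3, 3, 3, 3, 1, 1, 1, 1, 1, 1, 1, 1, 1, 1, 1, 1, 1, 1, 1, 1, 1, 1, 1, 1, 1, 1, 1, 1, 1, 1, 1] on {0,…,242}.
Σ(ℓ_i−1) = 243−63 = 180; sign = (−1)^180 = +1.
Check: (190/243) = +1 by Zolotarev.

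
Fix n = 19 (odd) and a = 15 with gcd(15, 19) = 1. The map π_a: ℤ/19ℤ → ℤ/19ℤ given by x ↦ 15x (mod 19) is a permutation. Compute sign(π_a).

-1

Start at x=13: 13 → 5 → 18 → 4 → 3 → 7 → 10 → … (one orbit).
π_15 has 2 disjoint cycles with lengths [18, 1] on {0,…,18}.
sign(π) = (−1)^{n − #cycles} = (−1)^{19−2} = (−1)^17 = -1.
The Jacobi symbol (15|19) = -1 (Zolotarev) agrees.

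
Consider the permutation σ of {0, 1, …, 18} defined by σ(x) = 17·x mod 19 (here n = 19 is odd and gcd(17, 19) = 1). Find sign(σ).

+1

Trace 4: π^k(4) = [4, 11, 16, 6, 7, 5, 9] for k=0..6.
Cycle type of π: 9×2 + 1; total 3 cycles.
With 3 cycles on 19 points, sign = (−1)^{19−3} = +1.
Check: (17/19) = +1 by Zolotarev.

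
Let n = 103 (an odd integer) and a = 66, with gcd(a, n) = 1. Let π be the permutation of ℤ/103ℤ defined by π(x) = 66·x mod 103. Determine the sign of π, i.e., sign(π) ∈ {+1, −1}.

+1

Trace 93: π^k(93) = [93, 61, 9, 79, 64, 1, 66] for k=0..6.
Cycle lengths of π_66 on ℤ/103ℤ: [17, 17, 17, 17, 17, 17, 1]; 7 cycles in total.
7 cycles on 103: each ℓ→(−1)^(ℓ−1), product (−1)^96 = +1.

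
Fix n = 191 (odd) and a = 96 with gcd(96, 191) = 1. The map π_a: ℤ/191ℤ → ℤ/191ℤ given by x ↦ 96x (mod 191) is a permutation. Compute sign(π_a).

Trace 128: π^k(128) = [128, 64, 32, 16, 8, 4, 2] for k=0..6.
Cycle lengths of π_96 on ℤ/191ℤ: [95, 95, 1]; 3 cycles in total.
With 3 cycles on 191 points, sign = (−1)^{191−3} = +1.

+1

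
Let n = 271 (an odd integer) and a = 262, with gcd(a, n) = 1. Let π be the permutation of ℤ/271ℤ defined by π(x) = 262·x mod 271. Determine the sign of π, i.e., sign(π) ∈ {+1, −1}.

-1

Orbit of 87 under x↦262x: [87, 30, 1, 262, 81, 84, 57]… (length divides ord_271(262)).
The orbit structure of x ↦ 262x mod 271: 10 orbits of sizes [30, 30, 30, 30, 30, 30, 30, 30, 30, 1].
271 − 10 = 261 transpositions; sign(π) = (−1)^261 = -1.
The Jacobi symbol (262|271) = -1 (Zolotarev) agrees.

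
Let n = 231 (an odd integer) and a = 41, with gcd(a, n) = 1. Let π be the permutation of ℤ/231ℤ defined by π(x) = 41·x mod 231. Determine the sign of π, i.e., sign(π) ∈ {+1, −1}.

Orbit of 1 under x↦41x: [1, 41, 64, 83, 169, 230, 190]… (length divides ord_231(41)).
Decompose π into cycles: lengths [10, 10, 10, 10, 10, 10, 10, 10, 10, 10, 10, 10, 10, 10, 10, 10, 10, 10, 10, 10, 10, 2, 2, 2, 2, 2, 2, 2, 2, 2, 2, 1] (32 cycles, including the fixed point 0).
32 cycles on 231: each ℓ→(−1)^(ℓ−1), product (−1)^199 = -1.
The Jacobi symbol (41|231) = -1 (Zolotarev) agrees.

-1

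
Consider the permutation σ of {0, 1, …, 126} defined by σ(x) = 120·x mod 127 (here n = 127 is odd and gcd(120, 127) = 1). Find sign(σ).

Orbit of 34 under x↦120x: [34, 16, 15, 22, 100, 62, 74]… (length divides ord_127(120)).
Cycle lengths of π_120 on ℤ/127ℤ: [63, 63, 1]; 3 cycles in total.
3 cycles on 127: each ℓ→(−1)^(ℓ−1), product (−1)^124 = +1.
The Jacobi symbol (120|127) = +1 (Zolotarev) agrees.

+1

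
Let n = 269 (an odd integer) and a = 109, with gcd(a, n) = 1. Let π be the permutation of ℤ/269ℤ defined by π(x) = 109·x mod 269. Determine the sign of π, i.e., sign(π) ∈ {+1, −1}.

-1

Trace 171: π^k(171) = [171, 78, 163, 13, 72, 47, 12] for k=0..6.
The orbit structure of x ↦ 109x mod 269: 2 orbits of sizes [268, 1].
With 2 cycles on 269 points, sign = (−1)^{269−2} = -1.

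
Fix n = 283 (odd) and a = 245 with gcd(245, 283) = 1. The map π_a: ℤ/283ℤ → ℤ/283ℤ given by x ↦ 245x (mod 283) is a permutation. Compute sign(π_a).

Orbit of 204 under x↦245x: [204, 172, 256, 177, 66, 39, 216]… (length divides ord_283(245)).
Decompose π into cycles: lengths [94, 94, 94, 1] (4 cycles, including the fixed point 0).
With 4 cycles on 283 points, sign = (−1)^{283−4} = -1.
The Jacobi symbol (245|283) = -1 (Zolotarev) agrees.

-1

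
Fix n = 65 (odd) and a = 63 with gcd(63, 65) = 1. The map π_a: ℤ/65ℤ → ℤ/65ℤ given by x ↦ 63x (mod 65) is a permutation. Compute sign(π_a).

+1

Orbit of 1 under x↦63x: [1, 63, 4, 57, 16, 33, 64]… (length divides ord_65(63)).
Cycle lengths of π_63 on ℤ/65ℤ: [12, 12, 12, 12, 12, 4, 1]; 7 cycles in total.
sign(π) = (−1)^{n − #cycles} = (−1)^{65−7} = (−1)^58 = +1.
(63|65)_J = +1 (Zolotarev's lemma cross-check).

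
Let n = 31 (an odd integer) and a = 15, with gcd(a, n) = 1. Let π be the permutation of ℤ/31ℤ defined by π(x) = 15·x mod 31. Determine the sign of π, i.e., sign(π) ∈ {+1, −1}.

-1

Start at x=23: 23 → 4 → 29 → 1 → 15 → 8 → 27 → … (one orbit).
4 cycles of lengths [10, 10, 10, 1].
n − c = 31 − 4 = 27; sign = (−1)^27 = -1.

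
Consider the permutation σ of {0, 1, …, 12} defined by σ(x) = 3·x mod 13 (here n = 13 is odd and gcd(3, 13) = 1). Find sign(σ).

+1

Orbit of 3 under x↦3x: [3, 9, 1]… (length divides ord_13(3)).
5 cycles of lengths [3, 3, 3, 3, 1].
n − c = 13 − 5 = 8; sign = (−1)^8 = +1.
The Jacobi symbol (3|13) = +1 (Zolotarev) agrees.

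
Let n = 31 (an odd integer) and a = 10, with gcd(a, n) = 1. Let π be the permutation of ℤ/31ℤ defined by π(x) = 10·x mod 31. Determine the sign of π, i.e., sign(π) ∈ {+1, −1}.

+1

Trace 10: π^k(10) = [10, 7, 8, 18, 25, 2, 20] for k=0..6.
The orbit structure of x ↦ 10x mod 31: 3 orbits of sizes [15, 15, 1].
31 − 3 = 28 transpositions; sign(π) = (−1)^28 = +1.
Zolotarev: (10|31) = +1, matching the cycle-count sign.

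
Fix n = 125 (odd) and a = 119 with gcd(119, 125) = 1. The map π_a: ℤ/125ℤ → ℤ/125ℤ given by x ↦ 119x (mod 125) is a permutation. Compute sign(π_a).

Trace 41: π^k(41) = [41, 4, 101, 19, 11, 59, 21] for k=0..6.
Cycle type of π: 50×2 + 10×2 + 2×2 + 1; total 7 cycles.
Σ(ℓ_i−1) = 125−7 = 118; sign = (−1)^118 = +1.

+1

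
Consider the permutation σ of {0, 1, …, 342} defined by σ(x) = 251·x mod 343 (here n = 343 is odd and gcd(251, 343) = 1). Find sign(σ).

Orbit of 286 under x↦251x: [286, 99, 153, 330, 167, 71, 328]… (length divides ord_343(251)).
Cycle lengths of π_251 on ℤ/343ℤ: [98, 98, 98, 14, 14, 14, 2, 2, 2, 1]; 10 cycles in total.
With 10 cycles on 343 points, sign = (−1)^{343−10} = -1.
The Jacobi symbol (251|343) = -1 (Zolotarev) agrees.

-1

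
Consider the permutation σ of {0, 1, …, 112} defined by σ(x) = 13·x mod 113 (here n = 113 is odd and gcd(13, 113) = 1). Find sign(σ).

Trace 97: π^k(97) = [97, 18, 8, 104, 109, 61, 2] for k=0..6.
Cycle type of π: 56×2 + 1; total 3 cycles.
Σ(ℓ_i−1) = 113−3 = 110; sign = (−1)^110 = +1.
Via Zolotarev, sign(π_{13}) = (13|113) = +1.

+1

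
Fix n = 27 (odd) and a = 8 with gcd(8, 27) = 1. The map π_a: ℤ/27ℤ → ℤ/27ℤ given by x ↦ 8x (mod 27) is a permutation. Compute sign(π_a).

-1

Orbit of 8 under x↦8x: [8, 10, 26, 19, 17, 1]… (length divides ord_27(8)).
Cycle type of π: 6×3 + 2×4 + 1; total 8 cycles.
sign(π) = (−1)^{n − #cycles} = (−1)^{27−8} = (−1)^19 = -1.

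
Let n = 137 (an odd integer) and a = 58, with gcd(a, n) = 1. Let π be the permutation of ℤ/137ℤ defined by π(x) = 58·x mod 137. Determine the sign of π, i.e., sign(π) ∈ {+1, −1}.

Trace 22: π^k(22) = [22, 43, 28, 117, 73, 124, 68] for k=0..6.
π_58 has 2 disjoint cycles with lengths [136, 1] on {0,…,136}.
Σ(ℓ_i−1) = 137−2 = 135; sign = (−1)^135 = -1.
Check: (58/137) = -1 by Zolotarev.

-1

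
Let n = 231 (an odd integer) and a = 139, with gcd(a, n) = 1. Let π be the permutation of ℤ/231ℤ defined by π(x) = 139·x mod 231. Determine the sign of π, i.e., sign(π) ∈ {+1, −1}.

Start at x=148: 148 → 13 → 190 → 76 → 169 → 160 → 64 → … (one orbit).
The orbit structure of x ↦ 139x mod 231: 33 orbits of sizes [10, 10, 10, 10, 10, 10, 10, 10, 10, 10, 10, 10, 10, 10, 10, 10, 10, 10, 10, 10, 10, 2, 2, 2, 2, 2, 2, 2, 2, 2, 1, 1, 1].
33 cycles on 231: each ℓ→(−1)^(ℓ−1), product (−1)^198 = +1.
Check: (139/231) = +1 by Zolotarev.

+1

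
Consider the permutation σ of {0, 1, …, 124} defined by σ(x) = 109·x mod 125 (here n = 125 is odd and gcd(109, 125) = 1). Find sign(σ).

+1

Trace 59: π^k(59) = [59, 56, 104, 86, 124, 16, 119] for k=0..6.
Cycle type of π: 50×2 + 10×2 + 2×2 + 1; total 7 cycles.
125 − 7 = 118 transpositions; sign(π) = (−1)^118 = +1.
Via Zolotarev, sign(π_{109}) = (109|125) = +1.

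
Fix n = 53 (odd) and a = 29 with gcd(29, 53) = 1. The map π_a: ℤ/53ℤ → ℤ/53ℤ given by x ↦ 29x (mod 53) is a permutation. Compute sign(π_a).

+1

Orbit of 42 under x↦29x: [42, 52, 24, 7, 44, 4, 10]… (length divides ord_53(29)).
The orbit structure of x ↦ 29x mod 53: 3 orbits of sizes [26, 26, 1].
n − c = 53 − 3 = 50; sign = (−1)^50 = +1.
Zolotarev: (29|53) = +1, matching the cycle-count sign.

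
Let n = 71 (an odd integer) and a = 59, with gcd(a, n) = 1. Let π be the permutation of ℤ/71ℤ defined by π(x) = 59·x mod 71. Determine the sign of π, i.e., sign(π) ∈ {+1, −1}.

Orbit of 62 under x↦59x: [62, 37, 53, 3, 35, 6, 70]… (length divides ord_71(59)).
Decompose π into cycles: lengths [70, 1] (2 cycles, including the fixed point 0).
Σ(ℓ_i−1) = 71−2 = 69; sign = (−1)^69 = -1.
Via Zolotarev, sign(π_{59}) = (59|71) = -1.

-1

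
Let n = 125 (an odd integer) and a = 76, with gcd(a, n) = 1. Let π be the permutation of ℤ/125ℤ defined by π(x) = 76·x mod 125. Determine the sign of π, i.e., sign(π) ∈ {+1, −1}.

+1

Trace 101: π^k(101) = [101, 51, 1, 76, 26] for k=0..4.
Decompose π into cycles: lengths [5, 5, 5, 5, 5, 5, 5, 5, 5, 5, 5, 5, 5, 5, 5, 5, 5, 5, 5, 5, 1, 1, 1, 1, 1, 1, 1, 1, 1, 1, 1, 1, 1, 1, 1, 1, 1, 1, 1, 1, 1, 1, 1, 1, 1] (45 cycles, including the fixed point 0).
n − c = 125 − 45 = 80; sign = (−1)^80 = +1.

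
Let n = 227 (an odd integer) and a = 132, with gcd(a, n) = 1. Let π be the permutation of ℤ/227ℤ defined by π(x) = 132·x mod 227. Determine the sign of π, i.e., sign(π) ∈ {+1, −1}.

+1

Start at x=79: 79 → 213 → 195 → 89 → 171 → 99 → 129 → … (one orbit).
Decompose π into cycles: lengths [113, 113, 1] (3 cycles, including the fixed point 0).
3 cycles on 227: each ℓ→(−1)^(ℓ−1), product (−1)^224 = +1.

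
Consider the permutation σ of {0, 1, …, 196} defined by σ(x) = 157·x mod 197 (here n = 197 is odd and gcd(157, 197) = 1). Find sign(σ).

+1

Trace 155: π^k(155) = [155, 104, 174, 132, 39, 16, 148] for k=0..6.
3 cycles of lengths [98, 98, 1].
Σ(ℓ_i−1) = 197−3 = 194; sign = (−1)^194 = +1.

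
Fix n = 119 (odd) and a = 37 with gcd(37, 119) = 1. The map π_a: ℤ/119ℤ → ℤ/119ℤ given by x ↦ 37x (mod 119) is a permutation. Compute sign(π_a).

Trace 2: π^k(2) = [2, 74, 1, 37, 60, 78, 30] for k=0..6.
Cycle type of π: 48×2 + 16 + 3×2 + 1; total 6 cycles.
119 − 6 = 113 transpositions; sign(π) = (−1)^113 = -1.
Zolotarev: (37|119) = -1, matching the cycle-count sign.

-1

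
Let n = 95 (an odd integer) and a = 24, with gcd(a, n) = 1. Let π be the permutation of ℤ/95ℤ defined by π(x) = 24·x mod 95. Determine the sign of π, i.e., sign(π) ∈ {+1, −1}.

Start at x=9: 9 → 26 → 54 → 61 → 39 → 81 → 44 → … (one orbit).
Decompose π into cycles: lengths [18, 18, 18, 18, 9, 9, 2, 2, 1] (9 cycles, including the fixed point 0).
Σ(ℓ_i−1) = 95−9 = 86; sign = (−1)^86 = +1.

+1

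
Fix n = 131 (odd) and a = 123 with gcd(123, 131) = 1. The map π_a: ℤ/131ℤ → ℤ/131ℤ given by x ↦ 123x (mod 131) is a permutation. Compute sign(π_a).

+1

Trace 55: π^k(55) = [55, 84, 114, 5, 91, 58, 60] for k=0..6.
Decompose π into cycles: lengths [65, 65, 1] (3 cycles, including the fixed point 0).
3 cycles on 131: each ℓ→(−1)^(ℓ−1), product (−1)^128 = +1.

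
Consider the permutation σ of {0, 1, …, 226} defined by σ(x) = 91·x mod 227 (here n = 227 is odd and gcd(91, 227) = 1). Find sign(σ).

Start at x=88: 88 → 63 → 58 → 57 → 193 → 84 → 153 → … (one orbit).
The orbit structure of x ↦ 91x mod 227: 2 orbits of sizes [226, 1].
2 cycles on 227: each ℓ→(−1)^(ℓ−1), product (−1)^225 = -1.
Zolotarev: (91|227) = -1, matching the cycle-count sign.

-1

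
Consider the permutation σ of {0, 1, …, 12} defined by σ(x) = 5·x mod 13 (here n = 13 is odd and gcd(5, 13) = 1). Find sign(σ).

-1

Trace 12: π^k(12) = [12, 8, 1, 5] for k=0..3.
4 cycles of lengths [4, 4, 4, 1].
With 4 cycles on 13 points, sign = (−1)^{13−4} = -1.
(5|13)_J = -1 (Zolotarev's lemma cross-check).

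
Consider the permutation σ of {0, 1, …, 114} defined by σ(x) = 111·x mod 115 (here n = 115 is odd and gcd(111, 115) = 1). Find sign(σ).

Orbit of 6 under x↦111x: [6, 91, 96, 76, 41, 66, 81]… (length divides ord_115(111)).
Decompose π into cycles: lengths [22, 22, 22, 22, 22, 1, 1, 1, 1, 1] (10 cycles, including the fixed point 0).
115 − 10 = 105 transpositions; sign(π) = (−1)^105 = -1.
(111|115)_J = -1 (Zolotarev's lemma cross-check).

-1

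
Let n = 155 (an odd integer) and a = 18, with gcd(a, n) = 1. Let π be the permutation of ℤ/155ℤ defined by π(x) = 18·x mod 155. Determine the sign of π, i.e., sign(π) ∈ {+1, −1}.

Orbit of 121 under x↦18x: [121, 8, 144, 112, 1, 18, 14]… (length divides ord_155(18)).
Decompose π into cycles: lengths [60, 60, 15, 15, 4, 1] (6 cycles, including the fixed point 0).
Σ(ℓ_i−1) = 155−6 = 149; sign = (−1)^149 = -1.
Via Zolotarev, sign(π_{18}) = (18|155) = -1.

-1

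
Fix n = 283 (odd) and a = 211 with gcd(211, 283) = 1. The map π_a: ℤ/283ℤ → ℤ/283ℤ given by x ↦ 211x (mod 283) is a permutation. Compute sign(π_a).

+1

Start at x=42: 42 → 89 → 101 → 86 → 34 → 99 → 230 → … (one orbit).
Cycle type of π: 141×2 + 1; total 3 cycles.
3 cycles on 283: each ℓ→(−1)^(ℓ−1), product (−1)^280 = +1.
Via Zolotarev, sign(π_{211}) = (211|283) = +1.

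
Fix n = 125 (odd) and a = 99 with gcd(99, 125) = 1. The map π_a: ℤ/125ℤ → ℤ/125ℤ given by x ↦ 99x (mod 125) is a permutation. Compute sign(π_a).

+1

Trace 99: π^k(99) = [99, 51, 49, 101, 124, 26, 74] for k=0..6.
23 cycles of lengths [10, 10, 10, 10, 10, 10, 10, 10, 10, 10, 2, 2, 2, 2, 2, 2, 2, 2, 2, 2, 2, 2, 1].
Σ(ℓ_i−1) = 125−23 = 102; sign = (−1)^102 = +1.
Check: (99/125) = +1 by Zolotarev.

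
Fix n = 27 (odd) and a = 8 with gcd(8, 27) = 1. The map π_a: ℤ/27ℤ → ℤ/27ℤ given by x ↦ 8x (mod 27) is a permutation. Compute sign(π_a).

Start at x=10: 10 → 26 → 19 → 17 → 1 → 8 → 10 (one orbit).
π_8 has 8 disjoint cycles with lengths [6, 6, 6, 2, 2, 2, 2, 1] on {0,…,26}.
n − c = 27 − 8 = 19; sign = (−1)^19 = -1.
The Jacobi symbol (8|27) = -1 (Zolotarev) agrees.

-1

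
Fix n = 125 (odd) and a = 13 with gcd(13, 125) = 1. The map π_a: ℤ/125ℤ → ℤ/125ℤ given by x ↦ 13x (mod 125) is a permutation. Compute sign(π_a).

-1

Orbit of 89 under x↦13x: [89, 32, 41, 33, 54, 77, 1]… (length divides ord_125(13)).
π_13 has 4 disjoint cycles with lengths [100, 20, 4, 1] on {0,…,124}.
Σ(ℓ_i−1) = 125−4 = 121; sign = (−1)^121 = -1.
(13|125)_J = -1 (Zolotarev's lemma cross-check).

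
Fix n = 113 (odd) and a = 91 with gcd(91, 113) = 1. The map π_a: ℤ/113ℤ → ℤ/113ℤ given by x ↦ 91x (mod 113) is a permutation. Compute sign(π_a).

Orbit of 4 under x↦91x: [4, 25, 15, 9, 28, 62, 105]… (length divides ord_113(91)).
The orbit structure of x ↦ 91x mod 113: 3 orbits of sizes [56, 56, 1].
Σ(ℓ_i−1) = 113−3 = 110; sign = (−1)^110 = +1.
(91|113)_J = +1 (Zolotarev's lemma cross-check).

+1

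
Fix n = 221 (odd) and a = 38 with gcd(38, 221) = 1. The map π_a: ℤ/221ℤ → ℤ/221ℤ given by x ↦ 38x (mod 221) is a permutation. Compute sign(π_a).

Orbit of 38 under x↦38x: [38, 118, 64, 1]… (length divides ord_221(38)).
Decompose π into cycles: lengths [4, 4, 4, 4, 4, 4, 4, 4, 4, 4, 4, 4, 4, 4, 4, 4, 4, 4, 4, 4, 4, 4, 4, 4, 4, 4, 4, 4, 4, 4, 4, 4, 4, 4, 4, 4, 4, 4, 4, 4, 4, 4, 4, 4, 4, 4, 4, 4, 4, 4, 4, 4, 2, 2, 2, 2, 2, 2, 1] (59 cycles, including the fixed point 0).
221 − 59 = 162 transpositions; sign(π) = (−1)^162 = +1.

+1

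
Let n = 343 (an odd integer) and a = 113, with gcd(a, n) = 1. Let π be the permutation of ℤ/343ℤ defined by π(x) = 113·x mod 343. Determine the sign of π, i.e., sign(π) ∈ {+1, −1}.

Trace 50: π^k(50) = [50, 162, 127, 288, 302, 169, 232] for k=0..6.
Cycle lengths of π_113 on ℤ/343ℤ: [49, 49, 49, 49, 49, 49, 7, 7, 7, 7, 7, 7, 1, 1, 1, 1, 1, 1, 1]; 19 cycles in total.
n − c = 343 − 19 = 324; sign = (−1)^324 = +1.
Check: (113/343) = +1 by Zolotarev.

+1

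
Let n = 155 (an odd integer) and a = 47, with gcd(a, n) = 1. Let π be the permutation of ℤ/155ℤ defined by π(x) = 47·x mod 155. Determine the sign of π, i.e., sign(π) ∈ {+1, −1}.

-1

Start at x=47: 47 → 39 → 128 → 126 → 32 → 109 → 8 → … (one orbit).
14 cycles of lengths [20, 20, 20, 20, 20, 20, 5, 5, 5, 5, 5, 5, 4, 1].
14 cycles on 155: each ℓ→(−1)^(ℓ−1), product (−1)^141 = -1.
Check: (47/155) = -1 by Zolotarev.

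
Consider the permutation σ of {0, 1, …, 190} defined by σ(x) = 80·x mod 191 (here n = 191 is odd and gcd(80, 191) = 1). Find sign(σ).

Orbit of 125 under x↦80x: [125, 68, 92, 102, 138, 153, 16]… (length divides ord_191(80)).
Decompose π into cycles: lengths [95, 95, 1] (3 cycles, including the fixed point 0).
sign(π) = (−1)^{n − #cycles} = (−1)^{191−3} = (−1)^188 = +1.

+1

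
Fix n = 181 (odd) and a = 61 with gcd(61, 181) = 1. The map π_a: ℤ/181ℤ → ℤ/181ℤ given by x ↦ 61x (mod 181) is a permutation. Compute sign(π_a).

Start at x=32: 32 → 142 → 155 → 43 → 89 → 180 → 120 → … (one orbit).
Cycle lengths of π_61 on ℤ/181ℤ: [36, 36, 36, 36, 36, 1]; 6 cycles in total.
With 6 cycles on 181 points, sign = (−1)^{181−6} = -1.
Zolotarev: (61|181) = -1, matching the cycle-count sign.

-1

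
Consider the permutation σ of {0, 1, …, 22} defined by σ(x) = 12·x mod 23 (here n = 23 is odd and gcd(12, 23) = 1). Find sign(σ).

+1

Start at x=16: 16 → 8 → 4 → 2 → 1 → 12 → 6 → … (one orbit).
3 cycles of lengths [11, 11, 1].
3 cycles on 23: each ℓ→(−1)^(ℓ−1), product (−1)^20 = +1.
Via Zolotarev, sign(π_{12}) = (12|23) = +1.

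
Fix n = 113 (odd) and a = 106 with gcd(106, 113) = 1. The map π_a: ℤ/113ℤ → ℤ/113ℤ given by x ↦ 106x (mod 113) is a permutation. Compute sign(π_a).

Start at x=1: 1 → 106 → 49 → 109 → 28 → 30 → 16 → 1 (one orbit).
Cycle type of π: 7×16 + 1; total 17 cycles.
sign(π) = (−1)^{n − #cycles} = (−1)^{113−17} = (−1)^96 = +1.

+1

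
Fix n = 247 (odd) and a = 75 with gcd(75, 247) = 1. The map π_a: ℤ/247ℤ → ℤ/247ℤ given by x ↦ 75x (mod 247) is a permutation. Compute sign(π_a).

-1

Orbit of 75 under x↦75x: [75, 191, 246, 172, 56, 1]… (length divides ord_247(75)).
π_75 has 48 disjoint cycles with lengths [6, 6, 6, 6, 6, 6, 6, 6, 6, 6, 6, 6, 6, 6, 6, 6, 6, 6, 6, 6, 6, 6, 6, 6, 6, 6, 6, 6, 6, 6, 6, 6, 6, 6, 6, 6, 6, 6, 2, 2, 2, 2, 2, 2, 2, 2, 2, 1] on {0,…,246}.
247 − 48 = 199 transpositions; sign(π) = (−1)^199 = -1.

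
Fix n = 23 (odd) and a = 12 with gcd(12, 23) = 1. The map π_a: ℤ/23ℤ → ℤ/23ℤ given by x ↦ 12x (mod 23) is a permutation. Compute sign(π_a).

+1

Orbit of 4 under x↦12x: [4, 2, 1, 12, 6, 3, 13]… (length divides ord_23(12)).
Cycle lengths of π_12 on ℤ/23ℤ: [11, 11, 1]; 3 cycles in total.
sign(π) = (−1)^{n − #cycles} = (−1)^{23−3} = (−1)^20 = +1.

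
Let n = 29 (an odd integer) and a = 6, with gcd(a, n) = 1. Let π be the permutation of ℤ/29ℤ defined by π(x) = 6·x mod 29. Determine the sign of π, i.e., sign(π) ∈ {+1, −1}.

Trace 7: π^k(7) = [7, 13, 20, 4, 24, 28, 23] for k=0..6.
π_6 has 3 disjoint cycles with lengths [14, 14, 1] on {0,…,28}.
sign(π) = (−1)^{n − #cycles} = (−1)^{29−3} = (−1)^26 = +1.
Zolotarev: (6|29) = +1, matching the cycle-count sign.

+1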